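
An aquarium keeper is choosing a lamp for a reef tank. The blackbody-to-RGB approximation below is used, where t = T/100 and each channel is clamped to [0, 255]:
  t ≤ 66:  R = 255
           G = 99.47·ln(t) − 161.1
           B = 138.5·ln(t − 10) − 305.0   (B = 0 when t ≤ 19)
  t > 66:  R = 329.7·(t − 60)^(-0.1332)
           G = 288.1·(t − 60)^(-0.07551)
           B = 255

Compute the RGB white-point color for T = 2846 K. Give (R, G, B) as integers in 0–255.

t = 2846/100 = 28.46; the t ≤ 66 branch applies.
R = 255 by definition for t ≤ 66.
G = 99.47·ln 28.46 − 161.1 = 99.47·3.3485 − 161.1 = 171.975.
B = 138.5·ln(28.46 − 10) − 305.0 = 138.5·ln 18.46 − 305.0 = 138.5·2.9156 − 305.0 = 98.811.
Rounded: (255, 172, 99).

(255, 172, 99)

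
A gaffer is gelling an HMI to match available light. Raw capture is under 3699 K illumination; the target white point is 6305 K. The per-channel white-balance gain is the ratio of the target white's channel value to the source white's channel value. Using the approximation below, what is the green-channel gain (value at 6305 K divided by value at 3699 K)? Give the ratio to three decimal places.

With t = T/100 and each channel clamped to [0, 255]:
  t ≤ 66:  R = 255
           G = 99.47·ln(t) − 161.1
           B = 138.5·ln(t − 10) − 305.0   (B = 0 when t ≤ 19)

At 3699 K (t = 36.99):
  G = 99.47·ln 36.99 − 161.1 = 99.47·3.6106 − 161.1 = 198.051.
At 6305 K (t = 63.05):
  G = 99.47·ln 63.05 − 161.1 = 99.47·4.1439 − 161.1 = 251.097.
Gain = 251.097 / 198.051 = 1.2678 → 1.268.

1.268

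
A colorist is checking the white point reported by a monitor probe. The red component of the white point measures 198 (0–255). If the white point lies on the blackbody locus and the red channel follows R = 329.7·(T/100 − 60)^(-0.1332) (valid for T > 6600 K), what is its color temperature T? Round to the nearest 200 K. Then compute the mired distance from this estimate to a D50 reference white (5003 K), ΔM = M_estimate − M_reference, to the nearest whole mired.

-106 mireds

(t − 60)^(-0.1332) = 198/329.7 = 0.60055.
t − 60 = 0.60055^(1/-0.1332) = 0.60055^(-7.508) = 45.980, so t = 105.980.
T = 100·t = 10598 K → 10600 K to the nearest 200 K.
M_estimate = 10⁶/10600 = 94.34; M_reference = 10⁶/5003 = 199.88.
ΔM = 94.34 − 199.88 = -105.54 → -106 mireds.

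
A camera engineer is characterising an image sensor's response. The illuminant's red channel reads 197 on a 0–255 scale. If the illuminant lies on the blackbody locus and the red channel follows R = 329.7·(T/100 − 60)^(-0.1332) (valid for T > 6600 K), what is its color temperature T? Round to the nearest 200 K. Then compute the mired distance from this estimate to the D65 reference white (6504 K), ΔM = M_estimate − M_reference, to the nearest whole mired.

-61 mireds

(t − 60)^(-0.1332) = 197/329.7 = 0.59751.
t − 60 = 0.59751^(1/-0.1332) = 0.59751^(-7.508) = 47.761, so t = 107.761.
T = 100·t = 10776 K → 10800 K to the nearest 200 K.
M_estimate = 10⁶/10800 = 92.59; M_reference = 10⁶/6504 = 153.75.
ΔM = 92.59 − 153.75 = -61.16 → -61 mireds.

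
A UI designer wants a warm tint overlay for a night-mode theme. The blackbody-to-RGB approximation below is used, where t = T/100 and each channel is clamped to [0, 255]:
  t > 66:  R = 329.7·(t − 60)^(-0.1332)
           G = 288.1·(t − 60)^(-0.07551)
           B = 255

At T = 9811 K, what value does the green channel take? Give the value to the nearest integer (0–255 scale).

219

t = 9811/100 = 98.11; the t > 66 branch applies.
G = 288.1·(98.11 − 60)^(-0.07551) = 288.1·38.11^(-0.07551) = 288.1·0.75965 = 218.856.
Rounded: 219.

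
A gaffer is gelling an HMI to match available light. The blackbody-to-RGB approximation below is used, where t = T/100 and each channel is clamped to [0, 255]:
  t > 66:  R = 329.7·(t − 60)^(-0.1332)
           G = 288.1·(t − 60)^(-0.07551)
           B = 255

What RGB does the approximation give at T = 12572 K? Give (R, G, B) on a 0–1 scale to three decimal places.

(0.740, 0.824, 1.000)

t = 12572/100 = 125.72; the t > 66 branch applies.
R = 329.7·(125.72 − 60)^(-0.1332) = 329.7·65.72^(-0.1332) = 329.7·0.57264 = 188.800.
G = 288.1·(125.72 − 60)^(-0.07551) = 288.1·65.72^(-0.07551) = 288.1·0.72903 = 210.034.
B = 255 by definition for t > 66.
Dividing each by 255: (0.7404, 0.8237, 1.0000) → (0.740, 0.824, 1.000).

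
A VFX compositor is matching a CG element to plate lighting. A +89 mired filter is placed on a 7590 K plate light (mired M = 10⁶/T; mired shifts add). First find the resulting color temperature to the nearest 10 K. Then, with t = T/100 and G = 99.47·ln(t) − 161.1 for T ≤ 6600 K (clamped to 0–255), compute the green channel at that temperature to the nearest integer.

218

M_in = 10⁶/7590 = 131.75; M_out = 131.75 + (+89) = 220.75.
T_out = 10⁶/220.75 = 4530.0 K → 4530 K; t = 45.3.
G = 99.47·ln 45.3 − 161.1 = 99.47·3.8133 − 161.1 = 218.210.
Rounded: 218.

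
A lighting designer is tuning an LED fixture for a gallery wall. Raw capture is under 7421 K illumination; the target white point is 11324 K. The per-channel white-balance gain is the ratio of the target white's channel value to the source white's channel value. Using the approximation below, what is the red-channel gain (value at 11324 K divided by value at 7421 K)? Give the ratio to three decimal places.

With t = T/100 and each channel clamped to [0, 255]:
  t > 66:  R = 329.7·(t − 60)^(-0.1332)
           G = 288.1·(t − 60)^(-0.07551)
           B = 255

At 7421 K (t = 74.21):
  R = 329.7·(74.21 − 60)^(-0.1332) = 329.7·14.21^(-0.1332) = 329.7·0.70222 = 231.523.
At 11324 K (t = 113.24):
  R = 329.7·(113.24 − 60)^(-0.1332) = 329.7·53.24^(-0.1332) = 329.7·0.58893 = 194.171.
Gain = 194.171 / 231.523 = 0.8387 → 0.839.

0.839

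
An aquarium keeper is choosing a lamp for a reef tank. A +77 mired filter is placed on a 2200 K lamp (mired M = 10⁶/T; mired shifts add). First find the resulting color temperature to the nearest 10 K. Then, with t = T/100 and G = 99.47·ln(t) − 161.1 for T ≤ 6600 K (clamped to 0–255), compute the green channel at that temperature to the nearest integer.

131

M_in = 10⁶/2200 = 454.55; M_out = 454.55 + (+77) = 531.55.
T_out = 10⁶/531.55 = 1881.3 K → 1880 K; t = 18.8.
G = 99.47·ln 18.8 − 161.1 = 99.47·2.9339 − 161.1 = 130.731.
Rounded: 131.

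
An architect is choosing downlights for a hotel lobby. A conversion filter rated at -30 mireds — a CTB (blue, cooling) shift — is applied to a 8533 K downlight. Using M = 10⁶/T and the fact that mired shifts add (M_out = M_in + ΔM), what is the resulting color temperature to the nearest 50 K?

M_in = 10⁶/8533 = 117.19 mireds.
M_out = 117.19 + (-30) = 87.19 mireds.
T_out = 10⁶/87.19 = 11468.9 K → 11450 K.

11450 K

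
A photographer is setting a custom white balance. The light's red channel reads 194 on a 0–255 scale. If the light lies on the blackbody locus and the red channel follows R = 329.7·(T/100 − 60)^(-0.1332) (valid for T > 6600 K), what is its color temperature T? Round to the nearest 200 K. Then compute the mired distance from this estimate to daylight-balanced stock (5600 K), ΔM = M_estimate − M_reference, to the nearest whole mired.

(t − 60)^(-0.1332) = 194/329.7 = 0.58841.
t − 60 = 0.58841^(1/-0.1332) = 0.58841^(-7.508) = 53.593, so t = 113.593.
T = 100·t = 11359 K → 11400 K to the nearest 200 K.
M_estimate = 10⁶/11400 = 87.72; M_reference = 10⁶/5600 = 178.57.
ΔM = 87.72 − 178.57 = -90.85 → -91 mireds.

-91 mireds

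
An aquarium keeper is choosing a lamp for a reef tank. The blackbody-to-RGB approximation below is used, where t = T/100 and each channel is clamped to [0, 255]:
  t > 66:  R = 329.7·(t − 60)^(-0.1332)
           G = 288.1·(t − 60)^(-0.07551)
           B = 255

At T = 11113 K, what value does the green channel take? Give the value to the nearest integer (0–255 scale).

t = 11113/100 = 111.13; the t > 66 branch applies.
G = 288.1·(111.13 − 60)^(-0.07551) = 288.1·51.13^(-0.07551) = 288.1·0.74298 = 214.053.
Rounded: 214.

214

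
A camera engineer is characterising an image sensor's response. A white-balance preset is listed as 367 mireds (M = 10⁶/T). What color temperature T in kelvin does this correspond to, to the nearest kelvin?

2725 K

T = 10⁶ / 367 = 2724.80 K → 2725 K.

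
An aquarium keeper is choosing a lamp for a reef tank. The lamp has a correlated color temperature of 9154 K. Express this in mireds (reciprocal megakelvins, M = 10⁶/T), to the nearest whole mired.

M = 10⁶ / 9154 = 109.242 → 109 mireds.

109 mireds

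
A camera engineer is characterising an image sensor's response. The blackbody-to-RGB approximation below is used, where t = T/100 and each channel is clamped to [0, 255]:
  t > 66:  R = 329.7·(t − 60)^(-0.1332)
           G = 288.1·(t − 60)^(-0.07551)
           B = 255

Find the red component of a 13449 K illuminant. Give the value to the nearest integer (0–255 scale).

t = 13449/100 = 134.49; the t > 66 branch applies.
R = 329.7·(134.49 − 60)^(-0.1332) = 329.7·74.49^(-0.1332) = 329.7·0.56317 = 185.676.
Rounded: 186.

186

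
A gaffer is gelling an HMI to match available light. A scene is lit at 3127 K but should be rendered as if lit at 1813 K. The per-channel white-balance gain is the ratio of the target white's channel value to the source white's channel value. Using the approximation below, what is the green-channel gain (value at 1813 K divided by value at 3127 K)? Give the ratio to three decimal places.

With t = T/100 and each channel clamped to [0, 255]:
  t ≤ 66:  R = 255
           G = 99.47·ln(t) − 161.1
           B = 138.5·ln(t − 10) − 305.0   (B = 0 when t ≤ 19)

0.701

At 3127 K (t = 31.27):
  G = 99.47·ln 31.27 − 161.1 = 99.47·3.4427 − 161.1 = 181.341.
At 1813 K (t = 18.13):
  G = 99.47·ln 18.13 − 161.1 = 99.47·2.8976 − 161.1 = 127.121.
Gain = 127.121 / 181.341 = 0.7010 → 0.701.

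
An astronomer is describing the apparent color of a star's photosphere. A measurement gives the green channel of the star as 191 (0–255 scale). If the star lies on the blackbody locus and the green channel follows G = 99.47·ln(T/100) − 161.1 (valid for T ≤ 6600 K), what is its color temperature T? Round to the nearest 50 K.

ln t = (191 + 161.1) / 99.47 = 3.5398.
t = e^3.5398 = 34.459.
T = 100·t = 3446 K → 3450 K to the nearest 50 K.

3450 K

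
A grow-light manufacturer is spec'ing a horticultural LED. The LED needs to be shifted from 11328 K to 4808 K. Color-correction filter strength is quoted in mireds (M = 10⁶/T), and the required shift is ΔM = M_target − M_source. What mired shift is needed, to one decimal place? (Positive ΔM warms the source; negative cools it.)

+119.7 mireds

M_source = 10⁶/11328 = 88.277; M_target = 10⁶/4808 = 207.987.
ΔM = 207.987 − 88.277 = 119.710 → +119.7 mireds, a warming shift.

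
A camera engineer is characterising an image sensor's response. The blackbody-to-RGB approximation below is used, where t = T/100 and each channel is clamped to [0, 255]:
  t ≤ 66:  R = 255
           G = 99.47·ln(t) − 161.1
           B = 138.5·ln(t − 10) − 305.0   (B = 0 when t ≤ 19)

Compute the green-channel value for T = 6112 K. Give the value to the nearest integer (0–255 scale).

t = 6112/100 = 61.12; the t ≤ 66 branch applies.
G = 99.47·ln 61.12 − 161.1 = 99.47·4.1128 − 161.1 = 248.004.
Rounded: 248.

248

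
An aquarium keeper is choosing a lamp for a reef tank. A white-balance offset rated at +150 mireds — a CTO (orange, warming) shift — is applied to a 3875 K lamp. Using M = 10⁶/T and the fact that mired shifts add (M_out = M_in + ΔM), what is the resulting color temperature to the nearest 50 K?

M_in = 10⁶/3875 = 258.06 mireds.
M_out = 258.06 + (+150) = 408.06 mireds.
T_out = 10⁶/408.06 = 2450.6 K → 2450 K.

2450 K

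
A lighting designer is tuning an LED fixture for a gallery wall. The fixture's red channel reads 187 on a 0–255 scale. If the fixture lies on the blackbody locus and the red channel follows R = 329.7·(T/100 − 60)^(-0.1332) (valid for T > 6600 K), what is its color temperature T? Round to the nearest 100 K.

13100 K

(t − 60)^(-0.1332) = 187/329.7 = 0.56718.
t − 60 = 0.56718^(1/-0.1332) = 0.56718^(-7.508) = 70.620, so t = 130.620.
T = 100·t = 13062 K → 13100 K to the nearest 100 K.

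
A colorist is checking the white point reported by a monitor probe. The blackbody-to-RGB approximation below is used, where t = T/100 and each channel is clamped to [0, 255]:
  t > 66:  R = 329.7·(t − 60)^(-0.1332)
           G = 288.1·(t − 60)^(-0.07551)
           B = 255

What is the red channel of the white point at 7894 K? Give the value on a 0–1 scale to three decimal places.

0.874

t = 7894/100 = 78.94; the t > 66 branch applies.
R = 329.7·(78.94 − 60)^(-0.1332) = 329.7·18.94^(-0.1332) = 329.7·0.67585 = 222.829.
On a 0–1 scale: 222.829/255 = 0.8738 → 0.874.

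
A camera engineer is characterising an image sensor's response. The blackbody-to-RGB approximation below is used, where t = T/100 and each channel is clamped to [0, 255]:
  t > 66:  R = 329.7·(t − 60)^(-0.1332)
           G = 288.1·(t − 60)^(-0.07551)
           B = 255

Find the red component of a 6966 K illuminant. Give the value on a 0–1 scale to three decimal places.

0.956

t = 6966/100 = 69.66; the t > 66 branch applies.
R = 329.7·(69.66 − 60)^(-0.1332) = 329.7·9.66^(-0.1332) = 329.7·0.73927 = 243.736.
On a 0–1 scale: 243.736/255 = 0.9558 → 0.956.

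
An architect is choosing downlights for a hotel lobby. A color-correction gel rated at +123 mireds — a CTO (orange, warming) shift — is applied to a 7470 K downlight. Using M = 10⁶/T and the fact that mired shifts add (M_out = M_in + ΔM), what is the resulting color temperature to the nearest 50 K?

M_in = 10⁶/7470 = 133.87 mireds.
M_out = 133.87 + (+123) = 256.87 mireds.
T_out = 10⁶/256.87 = 3893.0 K → 3900 K.

3900 K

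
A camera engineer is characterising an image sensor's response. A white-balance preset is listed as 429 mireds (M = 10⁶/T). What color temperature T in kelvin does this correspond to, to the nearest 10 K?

2330 K

T = 10⁶ / 429 = 2331.00 K → 2330 K.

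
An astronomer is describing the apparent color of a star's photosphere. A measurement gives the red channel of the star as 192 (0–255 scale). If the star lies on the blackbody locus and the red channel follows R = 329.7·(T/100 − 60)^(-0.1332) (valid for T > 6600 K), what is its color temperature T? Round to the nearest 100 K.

11800 K

(t − 60)^(-0.1332) = 192/329.7 = 0.58235.
t − 60 = 0.58235^(1/-0.1332) = 0.58235^(-7.508) = 57.929, so t = 117.929.
T = 100·t = 11793 K → 11800 K to the nearest 100 K.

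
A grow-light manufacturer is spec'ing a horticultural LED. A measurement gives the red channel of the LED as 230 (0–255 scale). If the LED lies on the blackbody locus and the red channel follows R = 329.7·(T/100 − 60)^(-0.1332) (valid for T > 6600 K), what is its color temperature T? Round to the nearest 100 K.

(t − 60)^(-0.1332) = 230/329.7 = 0.69760.
t − 60 = 0.69760^(1/-0.1332) = 0.69760^(-7.508) = 14.932, so t = 74.932.
T = 100·t = 7493 K → 7500 K to the nearest 100 K.

7500 K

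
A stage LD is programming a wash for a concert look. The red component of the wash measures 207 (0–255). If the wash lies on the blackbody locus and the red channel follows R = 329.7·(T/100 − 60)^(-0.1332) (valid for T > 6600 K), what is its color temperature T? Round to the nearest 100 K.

9300 K

(t − 60)^(-0.1332) = 207/329.7 = 0.62784.
t − 60 = 0.62784^(1/-0.1332) = 0.62784^(-7.508) = 32.933, so t = 92.933.
T = 100·t = 9293 K → 9300 K to the nearest 100 K.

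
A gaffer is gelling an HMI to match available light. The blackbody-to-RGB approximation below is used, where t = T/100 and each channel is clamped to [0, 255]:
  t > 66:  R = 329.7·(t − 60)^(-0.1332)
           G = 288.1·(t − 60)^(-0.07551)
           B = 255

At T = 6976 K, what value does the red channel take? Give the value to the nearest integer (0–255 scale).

243

t = 6976/100 = 69.76; the t > 66 branch applies.
R = 329.7·(69.76 − 60)^(-0.1332) = 329.7·9.76^(-0.1332) = 329.7·0.73825 = 243.402.
Rounded: 243.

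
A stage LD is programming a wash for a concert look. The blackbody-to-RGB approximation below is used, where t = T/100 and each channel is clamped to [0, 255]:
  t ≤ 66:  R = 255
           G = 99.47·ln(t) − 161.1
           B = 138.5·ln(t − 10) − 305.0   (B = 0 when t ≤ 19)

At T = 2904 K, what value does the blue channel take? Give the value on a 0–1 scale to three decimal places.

t = 2904/100 = 29.04; the t ≤ 66 branch applies.
B = 138.5·ln(29.04 − 10) − 305.0 = 138.5·ln 19.04 − 305.0 = 138.5·2.9465 − 305.0 = 103.096.
On a 0–1 scale: 103.096/255 = 0.4043 → 0.404.

0.404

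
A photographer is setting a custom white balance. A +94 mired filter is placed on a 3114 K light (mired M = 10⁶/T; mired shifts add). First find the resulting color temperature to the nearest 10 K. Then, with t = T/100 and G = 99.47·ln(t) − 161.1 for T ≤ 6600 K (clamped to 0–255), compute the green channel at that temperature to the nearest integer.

155

M_in = 10⁶/3114 = 321.13; M_out = 321.13 + (+94) = 415.13.
T_out = 10⁶/415.13 = 2408.9 K → 2410 K; t = 24.1.
G = 99.47·ln 24.1 − 161.1 = 99.47·3.1822 − 161.1 = 155.435.
Rounded: 155.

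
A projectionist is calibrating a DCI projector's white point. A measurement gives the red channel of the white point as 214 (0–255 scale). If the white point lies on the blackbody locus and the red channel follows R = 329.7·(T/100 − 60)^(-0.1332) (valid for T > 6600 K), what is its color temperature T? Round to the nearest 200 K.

(t − 60)^(-0.1332) = 214/329.7 = 0.64907.
t − 60 = 0.64907^(1/-0.1332) = 0.64907^(-7.508) = 25.657, so t = 85.657.
T = 100·t = 8566 K → 8600 K to the nearest 200 K.

8600 K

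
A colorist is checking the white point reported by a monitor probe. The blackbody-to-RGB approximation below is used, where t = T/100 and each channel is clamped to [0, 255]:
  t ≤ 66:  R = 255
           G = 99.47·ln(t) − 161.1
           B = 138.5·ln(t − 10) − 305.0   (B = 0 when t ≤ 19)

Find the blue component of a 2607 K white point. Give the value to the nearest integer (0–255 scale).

80

t = 2607/100 = 26.07; the t ≤ 66 branch applies.
B = 138.5·ln(26.07 − 10) − 305.0 = 138.5·ln 16.07 − 305.0 = 138.5·2.7770 − 305.0 = 79.608.
Rounded: 80.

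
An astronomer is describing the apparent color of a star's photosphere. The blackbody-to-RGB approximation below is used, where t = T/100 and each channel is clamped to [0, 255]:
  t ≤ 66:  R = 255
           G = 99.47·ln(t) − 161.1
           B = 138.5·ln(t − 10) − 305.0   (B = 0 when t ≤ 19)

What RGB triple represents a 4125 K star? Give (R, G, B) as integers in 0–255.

t = 4125/100 = 41.25; the t ≤ 66 branch applies.
R = 255 by definition for t ≤ 66.
G = 99.47·ln 41.25 − 161.1 = 99.47·3.7197 − 161.1 = 208.894.
B = 138.5·ln(41.25 − 10) − 305.0 = 138.5·ln 31.25 − 305.0 = 138.5·3.4420 − 305.0 = 171.720.
Rounded: (255, 209, 172).

(255, 209, 172)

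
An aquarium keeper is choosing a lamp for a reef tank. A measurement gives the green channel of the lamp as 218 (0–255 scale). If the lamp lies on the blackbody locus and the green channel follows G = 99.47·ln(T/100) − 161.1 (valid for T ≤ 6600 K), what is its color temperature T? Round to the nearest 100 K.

ln t = (218 + 161.1) / 99.47 = 3.8112.
t = e^3.8112 = 45.205.
T = 100·t = 4520 K → 4500 K to the nearest 100 K.

4500 K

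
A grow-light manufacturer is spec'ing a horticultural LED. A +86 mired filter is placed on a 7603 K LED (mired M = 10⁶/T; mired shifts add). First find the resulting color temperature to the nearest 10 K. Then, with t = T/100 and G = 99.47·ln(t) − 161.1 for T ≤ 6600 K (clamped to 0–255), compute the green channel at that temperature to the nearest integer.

220

M_in = 10⁶/7603 = 131.53; M_out = 131.53 + (+86) = 217.53.
T_out = 10⁶/217.53 = 4597.1 K → 4600 K; t = 46.
G = 99.47·ln 46 − 161.1 = 99.47·3.8286 − 161.1 = 219.735.
Rounded: 220.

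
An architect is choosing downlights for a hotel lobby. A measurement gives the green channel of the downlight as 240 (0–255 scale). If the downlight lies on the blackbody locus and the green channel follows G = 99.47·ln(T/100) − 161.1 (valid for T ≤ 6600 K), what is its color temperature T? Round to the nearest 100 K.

ln t = (240 + 161.1) / 99.47 = 4.0324.
t = e^4.0324 = 56.394.
T = 100·t = 5639 K → 5600 K to the nearest 100 K.

5600 K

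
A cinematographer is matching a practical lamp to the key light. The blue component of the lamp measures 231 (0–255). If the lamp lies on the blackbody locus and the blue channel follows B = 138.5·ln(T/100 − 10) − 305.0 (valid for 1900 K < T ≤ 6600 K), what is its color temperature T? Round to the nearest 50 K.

ln(t − 10) = (231 + 305.0) / 138.5 = 3.8700.
t − 10 = e^3.8700 = 47.944, so t = 57.944.
T = 100·t = 5794 K → 5800 K to the nearest 50 K.

5800 K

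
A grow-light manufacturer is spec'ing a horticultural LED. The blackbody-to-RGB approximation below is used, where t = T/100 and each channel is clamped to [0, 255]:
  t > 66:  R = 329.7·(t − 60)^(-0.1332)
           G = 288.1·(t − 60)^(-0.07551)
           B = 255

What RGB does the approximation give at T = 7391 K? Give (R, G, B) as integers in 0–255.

t = 7391/100 = 73.91; the t > 66 branch applies.
R = 329.7·(73.91 − 60)^(-0.1332) = 329.7·13.91^(-0.1332) = 329.7·0.70422 = 232.182.
G = 288.1·(73.91 − 60)^(-0.07551) = 288.1·13.91^(-0.07551) = 288.1·0.81972 = 236.162.
B = 255 by definition for t > 66.
Rounded: (232, 236, 255).

(232, 236, 255)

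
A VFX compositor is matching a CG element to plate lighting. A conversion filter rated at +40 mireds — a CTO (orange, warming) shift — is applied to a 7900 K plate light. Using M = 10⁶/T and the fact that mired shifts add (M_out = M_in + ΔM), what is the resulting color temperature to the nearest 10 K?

6000 K

M_in = 10⁶/7900 = 126.58 mireds.
M_out = 126.58 + (+40) = 166.58 mireds.
T_out = 10⁶/166.58 = 6003.0 K → 6000 K.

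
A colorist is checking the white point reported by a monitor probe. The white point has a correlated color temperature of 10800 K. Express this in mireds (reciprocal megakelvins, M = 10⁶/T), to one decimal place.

M = 10⁶ / 10800 = 92.593 → 92.6 mireds.

92.6 mireds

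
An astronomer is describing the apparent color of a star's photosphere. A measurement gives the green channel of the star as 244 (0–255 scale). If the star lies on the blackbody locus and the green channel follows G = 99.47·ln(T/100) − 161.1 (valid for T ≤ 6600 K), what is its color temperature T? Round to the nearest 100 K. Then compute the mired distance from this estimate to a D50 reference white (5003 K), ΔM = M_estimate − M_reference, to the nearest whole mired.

ln t = (244 + 161.1) / 99.47 = 4.0726.
t = e^4.0726 = 58.709.
T = 100·t = 5871 K → 5900 K to the nearest 100 K.
M_estimate = 10⁶/5900 = 169.49; M_reference = 10⁶/5003 = 199.88.
ΔM = 169.49 − 199.88 = -30.39 → -30 mireds.

-30 mireds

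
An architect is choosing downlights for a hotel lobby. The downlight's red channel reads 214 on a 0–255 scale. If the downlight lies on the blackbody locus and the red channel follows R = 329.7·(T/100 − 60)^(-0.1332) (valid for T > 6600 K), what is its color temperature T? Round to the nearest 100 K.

8600 K

(t − 60)^(-0.1332) = 214/329.7 = 0.64907.
t − 60 = 0.64907^(1/-0.1332) = 0.64907^(-7.508) = 25.657, so t = 85.657.
T = 100·t = 8566 K → 8600 K to the nearest 100 K.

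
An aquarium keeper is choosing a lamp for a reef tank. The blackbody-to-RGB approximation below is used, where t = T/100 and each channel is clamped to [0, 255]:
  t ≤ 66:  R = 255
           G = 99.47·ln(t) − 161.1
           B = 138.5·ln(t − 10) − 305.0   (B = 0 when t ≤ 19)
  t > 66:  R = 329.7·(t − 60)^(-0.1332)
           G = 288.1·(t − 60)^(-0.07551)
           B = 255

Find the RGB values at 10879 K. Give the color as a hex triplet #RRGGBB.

t = 10879/100 = 108.79; the t > 66 branch applies.
R = 329.7·(108.79 − 60)^(-0.1332) = 329.7·48.79^(-0.1332) = 329.7·0.59582 = 196.442.
G = 288.1·(108.79 − 60)^(-0.07551) = 288.1·48.79^(-0.07551) = 288.1·0.74561 = 214.811.
B = 255 by definition for t > 66.
Rounded: (196, 215, 255).
In hex: #C4D7FF.

#C4D7FF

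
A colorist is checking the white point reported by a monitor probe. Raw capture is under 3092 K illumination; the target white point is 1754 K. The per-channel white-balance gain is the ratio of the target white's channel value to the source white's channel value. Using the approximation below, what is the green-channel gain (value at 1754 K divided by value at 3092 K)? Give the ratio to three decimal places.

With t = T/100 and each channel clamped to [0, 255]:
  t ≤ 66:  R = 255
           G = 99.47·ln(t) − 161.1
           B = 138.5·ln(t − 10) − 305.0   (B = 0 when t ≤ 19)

At 3092 K (t = 30.92):
  G = 99.47·ln 30.92 − 161.1 = 99.47·3.4314 − 161.1 = 180.222.
At 1754 K (t = 17.54):
  G = 99.47·ln 17.54 − 161.1 = 99.47·2.8645 − 161.1 = 123.830.
Gain = 123.830 / 180.222 = 0.6871 → 0.687.

0.687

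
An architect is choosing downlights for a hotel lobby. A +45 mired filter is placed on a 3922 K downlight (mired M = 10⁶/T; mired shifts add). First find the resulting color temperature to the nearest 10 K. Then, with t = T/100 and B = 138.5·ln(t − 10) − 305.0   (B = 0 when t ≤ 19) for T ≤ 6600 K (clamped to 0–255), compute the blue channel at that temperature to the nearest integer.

M_in = 10⁶/3922 = 254.97; M_out = 254.97 + (+45) = 299.97.
T_out = 10⁶/299.97 = 3333.6 K → 3330 K; t = 33.3.
B = 138.5·ln(33.3 − 10) − 305.0 = 138.5·ln 23.3 − 305.0 = 138.5·3.1485 − 305.0 = 131.061.
Rounded: 131.

131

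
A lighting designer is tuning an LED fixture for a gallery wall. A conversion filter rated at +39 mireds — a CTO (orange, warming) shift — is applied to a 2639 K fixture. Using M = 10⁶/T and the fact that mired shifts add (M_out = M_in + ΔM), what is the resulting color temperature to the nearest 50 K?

2400 K

M_in = 10⁶/2639 = 378.93 mireds.
M_out = 378.93 + (+39) = 417.93 mireds.
T_out = 10⁶/417.93 = 2392.7 K → 2400 K.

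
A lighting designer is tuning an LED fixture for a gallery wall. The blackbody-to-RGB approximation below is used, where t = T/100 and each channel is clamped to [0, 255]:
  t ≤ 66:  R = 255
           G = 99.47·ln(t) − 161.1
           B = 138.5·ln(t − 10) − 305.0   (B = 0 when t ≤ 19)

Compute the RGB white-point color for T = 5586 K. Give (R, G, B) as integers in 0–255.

t = 5586/100 = 55.86; the t ≤ 66 branch applies.
R = 255 by definition for t ≤ 66.
G = 99.47·ln 55.86 − 161.1 = 99.47·4.0228 − 161.1 = 239.053.
B = 138.5·ln(55.86 − 10) − 305.0 = 138.5·ln 45.86 − 305.0 = 138.5·3.8256 − 305.0 = 224.845.
Rounded: (255, 239, 225).

(255, 239, 225)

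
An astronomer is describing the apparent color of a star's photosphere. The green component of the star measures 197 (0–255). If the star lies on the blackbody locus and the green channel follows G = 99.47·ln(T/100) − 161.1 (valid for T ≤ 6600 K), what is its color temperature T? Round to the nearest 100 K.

ln t = (197 + 161.1) / 99.47 = 3.6001.
t = e^3.6001 = 36.601.
T = 100·t = 3660 K → 3700 K to the nearest 100 K.

3700 K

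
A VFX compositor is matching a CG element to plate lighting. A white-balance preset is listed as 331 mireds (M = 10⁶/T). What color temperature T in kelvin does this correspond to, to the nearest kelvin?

3021 K

T = 10⁶ / 331 = 3021.15 K → 3021 K.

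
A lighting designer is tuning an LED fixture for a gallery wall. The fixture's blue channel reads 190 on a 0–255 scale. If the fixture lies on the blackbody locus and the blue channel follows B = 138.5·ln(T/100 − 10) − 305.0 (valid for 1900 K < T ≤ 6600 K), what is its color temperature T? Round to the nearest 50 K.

ln(t − 10) = (190 + 305.0) / 138.5 = 3.5740.
t − 10 = e^3.5740 = 35.659, so t = 45.659.
T = 100·t = 4566 K → 4550 K to the nearest 50 K.

4550 K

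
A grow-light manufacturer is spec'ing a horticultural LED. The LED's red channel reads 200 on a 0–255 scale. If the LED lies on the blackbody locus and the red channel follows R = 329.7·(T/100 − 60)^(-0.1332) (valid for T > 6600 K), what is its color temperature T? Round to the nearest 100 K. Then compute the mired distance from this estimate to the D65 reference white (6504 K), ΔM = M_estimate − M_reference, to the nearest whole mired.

-57 mireds

(t − 60)^(-0.1332) = 200/329.7 = 0.60661.
t − 60 = 0.60661^(1/-0.1332) = 0.60661^(-7.508) = 42.638, so t = 102.638.
T = 100·t = 10264 K → 10300 K to the nearest 100 K.
M_estimate = 10⁶/10300 = 97.09; M_reference = 10⁶/6504 = 153.75.
ΔM = 97.09 − 153.75 = -56.66 → -57 mireds.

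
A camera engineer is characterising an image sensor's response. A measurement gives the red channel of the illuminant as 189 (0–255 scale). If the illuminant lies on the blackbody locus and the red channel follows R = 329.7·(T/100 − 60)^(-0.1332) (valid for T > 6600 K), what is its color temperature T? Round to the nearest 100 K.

12500 K

(t − 60)^(-0.1332) = 189/329.7 = 0.57325.
t − 60 = 0.57325^(1/-0.1332) = 0.57325^(-7.508) = 65.199, so t = 125.199.
T = 100·t = 12520 K → 12500 K to the nearest 100 K.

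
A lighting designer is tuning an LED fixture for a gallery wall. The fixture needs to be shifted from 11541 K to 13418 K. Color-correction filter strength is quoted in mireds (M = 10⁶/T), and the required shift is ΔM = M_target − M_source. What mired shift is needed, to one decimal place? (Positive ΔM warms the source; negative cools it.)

M_source = 10⁶/11541 = 86.648; M_target = 10⁶/13418 = 74.527.
ΔM = 74.527 − 86.648 = -12.121 → -12.1 mireds, a cooling shift.

-12.1 mireds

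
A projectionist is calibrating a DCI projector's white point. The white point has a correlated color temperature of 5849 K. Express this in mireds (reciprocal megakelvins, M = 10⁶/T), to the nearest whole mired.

M = 10⁶ / 5849 = 170.969 → 171 mireds.

171 mireds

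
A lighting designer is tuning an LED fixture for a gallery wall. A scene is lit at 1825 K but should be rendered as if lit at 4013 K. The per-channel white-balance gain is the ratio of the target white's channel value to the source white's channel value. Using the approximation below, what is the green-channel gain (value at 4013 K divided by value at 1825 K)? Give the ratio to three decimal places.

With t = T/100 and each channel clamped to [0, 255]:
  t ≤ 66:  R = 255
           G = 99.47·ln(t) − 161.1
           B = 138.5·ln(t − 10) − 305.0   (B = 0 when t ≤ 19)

1.613

At 1825 K (t = 18.25):
  G = 99.47·ln 18.25 − 161.1 = 99.47·2.9042 − 161.1 = 127.777.
At 4013 K (t = 40.13):
  G = 99.47·ln 40.13 − 161.1 = 99.47·3.6921 − 161.1 = 206.156.
Gain = 206.156 / 127.777 = 1.6134 → 1.613.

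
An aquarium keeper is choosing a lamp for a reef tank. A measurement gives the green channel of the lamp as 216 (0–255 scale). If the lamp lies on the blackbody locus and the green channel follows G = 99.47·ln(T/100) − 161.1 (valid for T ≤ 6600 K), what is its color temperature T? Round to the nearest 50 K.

4450 K

ln t = (216 + 161.1) / 99.47 = 3.7911.
t = e^3.7911 = 44.305.
T = 100·t = 4430 K → 4450 K to the nearest 50 K.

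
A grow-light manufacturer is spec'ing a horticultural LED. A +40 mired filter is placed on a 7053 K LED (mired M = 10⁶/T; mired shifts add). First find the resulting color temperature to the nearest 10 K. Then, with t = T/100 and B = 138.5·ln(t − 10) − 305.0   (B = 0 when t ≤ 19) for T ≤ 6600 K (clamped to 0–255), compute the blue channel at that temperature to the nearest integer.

222

M_in = 10⁶/7053 = 141.78; M_out = 141.78 + (+40) = 181.78.
T_out = 10⁶/181.78 = 5501.0 K → 5500 K; t = 55.
B = 138.5·ln(55 − 10) − 305.0 = 138.5·ln 45 − 305.0 = 138.5·3.8067 − 305.0 = 222.223.
Rounded: 222.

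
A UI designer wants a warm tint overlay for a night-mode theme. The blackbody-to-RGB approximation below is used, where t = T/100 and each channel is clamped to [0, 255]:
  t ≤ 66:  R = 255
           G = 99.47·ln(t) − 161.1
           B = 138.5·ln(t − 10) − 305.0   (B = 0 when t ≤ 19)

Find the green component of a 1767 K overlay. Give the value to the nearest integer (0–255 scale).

t = 1767/100 = 17.67; the t ≤ 66 branch applies.
G = 99.47·ln 17.67 − 161.1 = 99.47·2.8719 − 161.1 = 124.565.
Rounded: 125.

125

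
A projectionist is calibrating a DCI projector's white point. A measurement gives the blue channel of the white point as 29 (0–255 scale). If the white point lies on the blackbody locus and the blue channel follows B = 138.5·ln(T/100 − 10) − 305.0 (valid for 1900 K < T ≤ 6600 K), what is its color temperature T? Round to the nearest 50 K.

ln(t − 10) = (29 + 305.0) / 138.5 = 2.4116.
t − 10 = e^2.4116 = 11.151, so t = 21.151.
T = 100·t = 2115 K → 2100 K to the nearest 50 K.

2100 K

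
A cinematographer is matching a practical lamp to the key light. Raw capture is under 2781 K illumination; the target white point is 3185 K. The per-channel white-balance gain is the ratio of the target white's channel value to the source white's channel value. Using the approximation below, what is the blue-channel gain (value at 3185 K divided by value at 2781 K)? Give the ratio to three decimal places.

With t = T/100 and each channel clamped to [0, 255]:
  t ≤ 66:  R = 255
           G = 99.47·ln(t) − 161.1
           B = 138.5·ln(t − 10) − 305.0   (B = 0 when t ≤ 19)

1.302

At 2781 K (t = 27.81):
  B = 138.5·ln(27.81 − 10) − 305.0 = 138.5·ln 17.81 − 305.0 = 138.5·2.8798 − 305.0 = 93.847.
At 3185 K (t = 31.85):
  B = 138.5·ln(31.85 − 10) − 305.0 = 138.5·ln 21.85 − 305.0 = 138.5·3.0842 − 305.0 = 122.162.
Gain = 122.162 / 93.847 = 1.3017 → 1.302.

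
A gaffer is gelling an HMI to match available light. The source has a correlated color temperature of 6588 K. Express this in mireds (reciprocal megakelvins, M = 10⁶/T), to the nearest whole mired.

152 mireds

M = 10⁶ / 6588 = 151.791 → 152 mireds.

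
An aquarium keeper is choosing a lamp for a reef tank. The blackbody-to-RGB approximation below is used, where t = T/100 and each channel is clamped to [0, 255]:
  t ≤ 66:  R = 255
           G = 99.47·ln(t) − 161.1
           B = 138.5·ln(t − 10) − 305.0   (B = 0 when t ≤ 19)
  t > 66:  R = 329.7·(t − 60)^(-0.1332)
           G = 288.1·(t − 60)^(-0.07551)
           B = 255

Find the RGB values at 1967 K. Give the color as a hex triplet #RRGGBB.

#FF8709

t = 1967/100 = 19.67; the t ≤ 66 branch applies.
R = 255 by definition for t ≤ 66.
G = 99.47·ln 19.67 − 161.1 = 99.47·2.9791 − 161.1 = 135.231.
B = 138.5·ln(19.67 − 10) − 305.0 = 138.5·ln 9.67 − 305.0 = 138.5·2.2690 − 305.0 = 9.260.
Rounded: (255, 135, 9).
In hex: #FF8709.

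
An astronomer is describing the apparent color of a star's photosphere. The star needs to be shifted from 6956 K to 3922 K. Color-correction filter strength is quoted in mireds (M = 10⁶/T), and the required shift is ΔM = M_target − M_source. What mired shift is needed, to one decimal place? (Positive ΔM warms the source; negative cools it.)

M_source = 10⁶/6956 = 143.761; M_target = 10⁶/3922 = 254.972.
ΔM = 254.972 − 143.761 = 111.211 → +111.2 mireds, a warming shift.

+111.2 mireds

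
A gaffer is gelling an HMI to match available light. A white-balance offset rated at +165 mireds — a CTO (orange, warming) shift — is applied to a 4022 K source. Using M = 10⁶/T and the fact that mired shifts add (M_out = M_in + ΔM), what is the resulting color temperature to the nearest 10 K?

M_in = 10⁶/4022 = 248.63 mireds.
M_out = 248.63 + (+165) = 413.63 mireds.
T_out = 10⁶/413.63 = 2417.6 K → 2420 K.

2420 K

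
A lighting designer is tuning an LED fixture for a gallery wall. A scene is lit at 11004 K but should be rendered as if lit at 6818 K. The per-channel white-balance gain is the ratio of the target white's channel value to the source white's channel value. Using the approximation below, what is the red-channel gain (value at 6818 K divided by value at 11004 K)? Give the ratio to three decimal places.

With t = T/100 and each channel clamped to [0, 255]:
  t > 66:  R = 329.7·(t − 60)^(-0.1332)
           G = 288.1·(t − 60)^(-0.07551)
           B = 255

At 11004 K (t = 110.04):
  R = 329.7·(110.04 − 60)^(-0.1332) = 329.7·50.04^(-0.1332) = 329.7·0.59381 = 195.781.
At 6818 K (t = 68.18):
  R = 329.7·(68.18 − 60)^(-0.1332) = 329.7·8.18^(-0.1332) = 329.7·0.75583 = 249.196.
Gain = 249.196 / 195.781 = 1.2728 → 1.273.

1.273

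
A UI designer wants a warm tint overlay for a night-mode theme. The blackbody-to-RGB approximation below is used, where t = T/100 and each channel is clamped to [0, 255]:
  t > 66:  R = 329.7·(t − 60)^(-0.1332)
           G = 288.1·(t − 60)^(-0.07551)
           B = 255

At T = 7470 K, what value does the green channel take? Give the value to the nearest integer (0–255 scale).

t = 7470/100 = 74.7; the t > 66 branch applies.
G = 288.1·(74.7 − 60)^(-0.07551) = 288.1·14.7^(-0.07551) = 288.1·0.81631 = 235.179.
Rounded: 235.

235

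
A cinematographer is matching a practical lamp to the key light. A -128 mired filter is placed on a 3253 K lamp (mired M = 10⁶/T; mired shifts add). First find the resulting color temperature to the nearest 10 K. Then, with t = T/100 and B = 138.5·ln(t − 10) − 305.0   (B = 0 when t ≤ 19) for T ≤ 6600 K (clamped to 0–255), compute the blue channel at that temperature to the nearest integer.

M_in = 10⁶/3253 = 307.41; M_out = 307.41 + (-128) = 179.41.
T_out = 10⁶/179.41 = 5573.9 K → 5570 K; t = 55.7.
B = 138.5·ln(55.7 − 10) − 305.0 = 138.5·ln 45.7 − 305.0 = 138.5·3.8221 − 305.0 = 224.361.
Rounded: 224.

224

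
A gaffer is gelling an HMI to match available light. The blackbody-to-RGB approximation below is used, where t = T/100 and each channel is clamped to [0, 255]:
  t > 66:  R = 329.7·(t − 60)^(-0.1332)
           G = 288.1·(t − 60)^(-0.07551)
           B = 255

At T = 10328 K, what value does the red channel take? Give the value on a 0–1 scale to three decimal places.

t = 10328/100 = 103.28; the t > 66 branch applies.
R = 329.7·(103.28 − 60)^(-0.1332) = 329.7·43.28^(-0.1332) = 329.7·0.60541 = 199.602.
On a 0–1 scale: 199.602/255 = 0.7828 → 0.783.

0.783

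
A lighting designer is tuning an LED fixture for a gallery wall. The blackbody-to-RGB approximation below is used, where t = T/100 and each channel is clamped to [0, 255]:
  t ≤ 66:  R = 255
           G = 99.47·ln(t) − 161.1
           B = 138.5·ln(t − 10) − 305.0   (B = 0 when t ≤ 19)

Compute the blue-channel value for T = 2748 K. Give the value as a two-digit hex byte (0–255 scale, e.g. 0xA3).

0x5B

t = 2748/100 = 27.48; the t ≤ 66 branch applies.
B = 138.5·ln(27.48 − 10) − 305.0 = 138.5·ln 17.48 − 305.0 = 138.5·2.8611 − 305.0 = 91.256.
Rounded: 91; in hex, 0x5B.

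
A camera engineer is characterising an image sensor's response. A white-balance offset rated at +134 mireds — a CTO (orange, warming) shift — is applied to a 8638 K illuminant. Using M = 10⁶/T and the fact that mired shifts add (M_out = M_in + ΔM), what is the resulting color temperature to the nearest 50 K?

M_in = 10⁶/8638 = 115.77 mireds.
M_out = 115.77 + (+134) = 249.77 mireds.
T_out = 10⁶/249.77 = 4003.7 K → 4000 K.

4000 K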